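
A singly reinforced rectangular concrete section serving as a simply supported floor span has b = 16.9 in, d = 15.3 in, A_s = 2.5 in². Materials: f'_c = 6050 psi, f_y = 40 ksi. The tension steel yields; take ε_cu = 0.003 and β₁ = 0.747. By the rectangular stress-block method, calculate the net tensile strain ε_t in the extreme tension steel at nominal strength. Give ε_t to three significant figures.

ε_t ≈ 0.0268

a = A_s f_y/(0.85 f'_c b) = 1.151 in.
β₁ = 0.747, so c = a/β₁ = 1.151/0.747 = 1.541 in.
From the linear strain diagram with ε_cu = 0.003: ε_t = 0.003 (d − c)/c = 0.003 × (15.3 − 1.541)/1.541 = 0.0268.
Since ε_t ≥ 0.005, the section is tension-controlled.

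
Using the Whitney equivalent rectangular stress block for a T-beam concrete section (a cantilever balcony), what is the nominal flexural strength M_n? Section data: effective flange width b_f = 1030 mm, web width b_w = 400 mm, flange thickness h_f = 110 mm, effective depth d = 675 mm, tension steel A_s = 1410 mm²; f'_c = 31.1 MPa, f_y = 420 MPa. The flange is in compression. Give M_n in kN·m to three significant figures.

Tension: T = A_s f_y = 1410 × 420 = 592200 N.
Try a within the flange: a = T/(0.85 f'_c b_f) = 592200/(0.85 × 31.1 × 1030) = 21.75 mm.
Since a = 21.75 ≤ h_f = 110 mm, the stress block lies entirely in the flange; analyse as a rectangular beam of width b_f.
M_n = T(d − a/2) = 592200 × (675 − 10.875) = 393.29 × 10⁶ N·mm.
M_n = 393.29 kN·m.

M_n ≈ 393 kN·m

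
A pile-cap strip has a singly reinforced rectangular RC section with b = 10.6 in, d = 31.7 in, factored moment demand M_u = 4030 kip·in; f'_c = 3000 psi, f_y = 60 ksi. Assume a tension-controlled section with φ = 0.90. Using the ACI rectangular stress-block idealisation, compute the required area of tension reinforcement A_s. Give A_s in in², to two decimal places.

M_n = M_u/φ = 4030/0.90 = 4477.78 kip·in.
From M_n = 0.85 f'_c a b (d − a/2):
a = d − √(d² − 2M_n/(0.85 f'_c b)) = 31.7 − √(31.7² − 2 × 4477.78/(0.85 × 3 × 10.6)) = 5.747 in.
A_s = 0.85 f'_c a b / f_y = 0.85 × 3 × 5.747 × 10.6 / 60 = 2.589 in².

A_s ≈ 2.59 in²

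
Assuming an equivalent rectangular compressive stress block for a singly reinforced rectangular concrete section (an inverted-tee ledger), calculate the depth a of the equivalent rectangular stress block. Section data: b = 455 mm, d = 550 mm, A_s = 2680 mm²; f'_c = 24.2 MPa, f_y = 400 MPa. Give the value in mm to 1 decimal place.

a ≈ 114.5 mm

T = A_s f_y = 2680 × 400 = 1072000 N = 1072 kN.
Setting C = 0.85 f'_c a b equal to T: a = 1072000/(0.85 × 24.2 × 455) = 114.5 mm.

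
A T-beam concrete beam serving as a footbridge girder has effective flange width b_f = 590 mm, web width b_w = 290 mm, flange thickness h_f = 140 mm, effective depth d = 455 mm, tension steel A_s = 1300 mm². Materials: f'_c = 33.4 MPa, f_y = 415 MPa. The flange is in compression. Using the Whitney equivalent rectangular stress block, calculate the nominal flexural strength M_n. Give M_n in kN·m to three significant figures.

Tension: T = A_s f_y = 1300 × 415 = 539500 N.
Try a within the flange: a = T/(0.85 f'_c b_f) = 539500/(0.85 × 33.4 × 590) = 32.21 mm.
Since a = 32.21 ≤ h_f = 140 mm, the stress block lies entirely in the flange; analyse as a rectangular beam of width b_f.
M_n = T(d − a/2) = 539500 × (455 − 16.105) = 236.78 × 10⁶ N·mm.
M_n = 236.78 kN·m.

M_n ≈ 237 kN·m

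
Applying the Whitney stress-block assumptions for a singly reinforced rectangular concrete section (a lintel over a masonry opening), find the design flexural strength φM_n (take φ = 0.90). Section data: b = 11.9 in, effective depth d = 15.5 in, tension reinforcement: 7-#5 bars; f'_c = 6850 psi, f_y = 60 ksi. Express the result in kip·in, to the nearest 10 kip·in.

φM_n ≈ 1710 kip·in

A_s = 7 × 0.31 = 2.17 in².
T = A_s f_y = 2.17 × 60 = 130.2 kips.
a = T/(0.85 f'_c b) = 130.2/(0.85 × 6.85 × 11.9) = 1.879 in.
M_n = T(d − a/2) = 130.2 × (15.5 − 0.9395) = 1895.8 kip·in.
φM_n = 0.90 × 1895.8 = 1706.2 kip·in.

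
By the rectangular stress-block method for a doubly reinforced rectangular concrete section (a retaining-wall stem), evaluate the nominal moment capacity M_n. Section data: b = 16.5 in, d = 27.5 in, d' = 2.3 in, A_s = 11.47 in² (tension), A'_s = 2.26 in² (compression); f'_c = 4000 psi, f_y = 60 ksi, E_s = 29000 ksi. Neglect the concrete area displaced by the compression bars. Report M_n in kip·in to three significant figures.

M_n ≈ 15900 kip·in

Assume both steels yield.
a = (A_s − A'_s) f_y/(0.85 f'_c b) = (11.47 − 2.26) × 60/(0.85 × 4 × 16.5) = 9.850 in.
c = a/β₁ = 9.850/0.85 = 11.588 in; ε'_s = 0.003(c − d')/c = 0.0024 ≥ ε_y = 0.0021, so the compression steel yields.
M_n = (A_s − A'_s) f_y (d − a/2) + A'_s f_y (d − d') = 552.6 × (27.5 − 4.925) + 135.6 × (27.5 − 2.3) = 12474.9 + 3417.1 = 15892.0 kip·in.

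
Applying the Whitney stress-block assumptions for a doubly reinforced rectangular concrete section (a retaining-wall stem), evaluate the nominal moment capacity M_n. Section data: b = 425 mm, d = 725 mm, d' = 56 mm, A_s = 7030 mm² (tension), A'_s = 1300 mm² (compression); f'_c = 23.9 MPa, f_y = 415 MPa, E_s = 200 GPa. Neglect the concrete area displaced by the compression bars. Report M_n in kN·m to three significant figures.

Assume both tension and compression steel yield.
Net tension couple steel: A_s − A'_s = 5730 mm².
a = (A_s − A'_s) f_y / (0.85 f'_c b) = 2377950/(0.85 × 23.9 × 425) = 275.42 mm.
c = a/β₁ = 275.42/0.85 = 324.02 mm; ε'_s = 0.003(c − d')/c = 0.0025 ≥ f_y/E_s = 0.0021, so compression steel does yield.
M_n = (A_s − A'_s) f_y (d − a/2) + A'_s f_y (d − d') = [2377950 × (725 − 137.71) + 539500 × (725 − 56)] × 10⁻⁶ = 1396.55 + 360.93 = 1757.48 kN·m.

M_n ≈ 1760 kN·m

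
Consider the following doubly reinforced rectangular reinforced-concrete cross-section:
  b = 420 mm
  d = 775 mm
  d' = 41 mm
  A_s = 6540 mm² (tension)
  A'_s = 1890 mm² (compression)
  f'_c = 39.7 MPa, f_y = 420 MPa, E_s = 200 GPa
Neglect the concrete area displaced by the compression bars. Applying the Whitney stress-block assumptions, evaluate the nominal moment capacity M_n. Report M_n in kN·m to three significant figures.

M_n ≈ 1960 kN·m

Assume both tension and compression steel yield.
Net tension couple steel: A_s − A'_s = 4650 mm².
a = (A_s − A'_s) f_y / (0.85 f'_c b) = 1953000/(0.85 × 39.7 × 420) = 137.80 mm.
c = a/β₁ = 137.80/0.766 = 179.90 mm; ε'_s = 0.003(c − d')/c = 0.0023 ≥ f_y/E_s = 0.0021, so compression steel does yield.
M_n = (A_s − A'_s) f_y (d − a/2) + A'_s f_y (d − d') = [1953000 × (775 − 68.9) + 793800 × (775 − 41)] × 10⁻⁶ = 1379.01 + 582.65 = 1961.66 kN·m.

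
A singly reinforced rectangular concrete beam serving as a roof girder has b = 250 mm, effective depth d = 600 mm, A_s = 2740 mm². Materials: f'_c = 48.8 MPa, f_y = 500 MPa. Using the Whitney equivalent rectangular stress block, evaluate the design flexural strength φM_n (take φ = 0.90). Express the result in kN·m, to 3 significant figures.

φM_n ≈ 658 kN·m

T = A_s f_y = 2740 × 500 = 1370000 N = 1370 kN.
From C = T: a = T/(0.85 f'_c b) = 1370000/(0.85 × 48.8 × 250) = 132.11 mm.
M_n = T(d − a/2) = 1370 kN × (600 − 66.055) mm = 731.50 kN·m.
φM_n = 0.90 × 731.50 = 658.35 kN·m.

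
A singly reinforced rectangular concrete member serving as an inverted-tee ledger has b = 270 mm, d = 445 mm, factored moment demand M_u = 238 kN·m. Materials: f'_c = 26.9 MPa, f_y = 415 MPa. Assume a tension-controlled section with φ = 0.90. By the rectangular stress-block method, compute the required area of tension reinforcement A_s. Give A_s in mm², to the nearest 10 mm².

M_n = M_u/φ = 238/0.90 = 264.444 kN·m.
With M_n = 0.85 f'_c a b (d − a/2), solve the quadratic for a:
a = d − √(d² − 2M_n/(0.85 f'_c b)) = 445 − √(445² − 2 × 264.444×10⁶/(0.85 × 26.9 × 270)) = 109.81 mm.
A_s = 0.85 f'_c a b / f_y = 0.85 × 26.9 × 109.81 × 270 / 415 = 1633.5 mm².

A_s ≈ 1630 mm²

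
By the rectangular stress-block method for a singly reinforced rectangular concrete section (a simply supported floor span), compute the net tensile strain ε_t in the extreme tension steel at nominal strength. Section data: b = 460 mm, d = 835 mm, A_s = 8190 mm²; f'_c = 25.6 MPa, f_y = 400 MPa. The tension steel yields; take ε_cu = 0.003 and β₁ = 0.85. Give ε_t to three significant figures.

ε_t ≈ 0.00351

a = A_s f_y/(0.85 f'_c b) = 327.29 mm.
β₁ = 0.85, so c = a/β₁ = 327.29/0.85 = 385.05 mm.
From the linear strain diagram with ε_cu = 0.003: ε_t = 0.003 (d − c)/c = 0.003 × (835 − 385.05)/385.05 = 0.00351.
ε_t < 0.004 — the section is over-reinforced for flexure under ACI limits.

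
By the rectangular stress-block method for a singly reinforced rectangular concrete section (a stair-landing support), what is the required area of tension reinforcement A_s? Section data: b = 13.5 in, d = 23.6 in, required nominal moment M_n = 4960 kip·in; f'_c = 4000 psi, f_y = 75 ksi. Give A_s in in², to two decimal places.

A_s ≈ 3.14 in²

From M_n = 0.85 f'_c a b (d − a/2):
a = d − √(d² − 2M_n/(0.85 f'_c b)) = 23.6 − √(23.6² − 2 × 4960/(0.85 × 4 × 13.5)) = 5.138 in.
A_s = 0.85 f'_c a b / f_y = 0.85 × 4 × 5.138 × 13.5 / 75 = 3.144 in².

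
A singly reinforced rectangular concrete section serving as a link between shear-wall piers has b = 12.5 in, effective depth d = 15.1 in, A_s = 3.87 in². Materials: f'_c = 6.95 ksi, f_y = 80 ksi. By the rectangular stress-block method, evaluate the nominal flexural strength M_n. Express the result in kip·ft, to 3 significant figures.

M_n ≈ 335 kip·ft

T = A_s f_y = 3.87 × 80 = 309.6 kips.
a = T/(0.85 f'_c b) = 309.6/(0.85 × 6.95 × 12.5) = 4.193 in.
M_n = T(d − a/2) = 309.6 × (15.1 − 2.0965) = 4025.9 kip·in = 4025.9/12 = 335.49 kip·ft.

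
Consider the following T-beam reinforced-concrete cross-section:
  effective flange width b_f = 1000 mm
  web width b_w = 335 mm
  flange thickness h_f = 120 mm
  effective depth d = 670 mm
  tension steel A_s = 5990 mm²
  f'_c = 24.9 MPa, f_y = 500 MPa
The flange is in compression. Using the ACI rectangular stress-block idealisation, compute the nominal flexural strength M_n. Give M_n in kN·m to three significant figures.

Tension: T = A_s f_y = 5990 × 500 = 2995000 N.
Try a within the flange: a = T/(0.85 f'_c b_f) = 2995000/(0.85 × 24.9 × 1000) = 141.51 mm.
a = 141.51 > h_f = 120 mm: the block extends into the web. Split into flange-overhang and web parts.
C_f = 0.85 f'_c (b_f − b_w) h_f = 0.85 × 24.9 × (1000 − 335) × 120 = 1688967 N.
Remaining web compression depth: a_w = (T − C_f)/(0.85 f'_c b_w) = (2995000 − 1688967)/(0.85 × 24.9 × 335) = 184.20 mm.
M_n = C_f(d − h_f/2) + (T − C_f)(d − a_w/2) = 1688967 × (670 − 60) + 1306033 × (670 − 92.1) = 1030.27 + 754.76 = 1785.03 × 10⁶ N·mm.
M_n = 1785.03 kN·m.

M_n ≈ 1790 kN·m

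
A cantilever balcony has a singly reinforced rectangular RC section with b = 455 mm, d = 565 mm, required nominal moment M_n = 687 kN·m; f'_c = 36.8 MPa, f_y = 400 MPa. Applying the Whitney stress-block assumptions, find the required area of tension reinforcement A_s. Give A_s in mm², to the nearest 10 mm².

A_s ≈ 3310 mm²

With M_n = 0.85 f'_c a b (d − a/2), solve the quadratic for a:
a = d − √(d² − 2M_n/(0.85 f'_c b)) = 565 − √(565² − 2 × 687×10⁶/(0.85 × 36.8 × 455)) = 93.11 mm.
A_s = 0.85 f'_c a b / f_y = 0.85 × 36.8 × 93.11 × 455 / 400 = 3312.9 mm².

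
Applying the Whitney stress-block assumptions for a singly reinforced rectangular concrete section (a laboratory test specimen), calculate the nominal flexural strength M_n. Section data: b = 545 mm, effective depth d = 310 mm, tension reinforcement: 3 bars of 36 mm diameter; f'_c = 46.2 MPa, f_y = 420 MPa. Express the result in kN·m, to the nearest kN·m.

A_s = 3 × 1018 = 3054 mm².
T = A_s f_y = 3054 × 420 = 1282680 N = 1282.68 kN.
From C = T: a = T/(0.85 f'_c b) = 1282680/(0.85 × 46.2 × 545) = 59.93 mm.
M_n = T(d − a/2) = 1282.68 kN × (310 − 29.965) mm = 359.20 kN·m.

M_n ≈ 359 kN·m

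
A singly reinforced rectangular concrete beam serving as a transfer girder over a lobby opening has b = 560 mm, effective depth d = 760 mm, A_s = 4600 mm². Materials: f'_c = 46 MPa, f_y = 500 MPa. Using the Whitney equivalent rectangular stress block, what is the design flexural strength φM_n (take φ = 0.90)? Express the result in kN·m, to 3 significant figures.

φM_n ≈ 1460 kN·m

T = A_s f_y = 4600 × 500 = 2300000 N = 2300 kN.
From C = T: a = T/(0.85 f'_c b) = 2300000/(0.85 × 46 × 560) = 105.04 mm.
M_n = T(d − a/2) = 2300 kN × (760 − 52.52) mm = 1627.20 kN·m.
φM_n = 0.90 × 1627.20 = 1464.48 kN·m.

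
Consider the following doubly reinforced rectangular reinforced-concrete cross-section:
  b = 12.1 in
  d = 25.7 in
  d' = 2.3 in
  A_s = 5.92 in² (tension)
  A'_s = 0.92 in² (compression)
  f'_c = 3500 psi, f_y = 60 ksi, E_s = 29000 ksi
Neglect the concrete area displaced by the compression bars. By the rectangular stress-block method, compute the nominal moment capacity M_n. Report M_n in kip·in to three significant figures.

Assume both steels yield.
a = (A_s − A'_s) f_y/(0.85 f'_c b) = (5.92 − 0.92) × 60/(0.85 × 3.5 × 12.1) = 8.334 in.
c = a/β₁ = 8.334/0.85 = 9.805 in; ε'_s = 0.003(c − d')/c = 0.0023 ≥ ε_y = 0.0021, so the compression steel yields.
M_n = (A_s − A'_s) f_y (d − a/2) + A'_s f_y (d − d') = 300 × (25.7 − 4.167) + 55.2 × (25.7 − 2.3) = 6459.9 + 1291.7 = 7751.6 kip·in.

M_n ≈ 7750 kip·in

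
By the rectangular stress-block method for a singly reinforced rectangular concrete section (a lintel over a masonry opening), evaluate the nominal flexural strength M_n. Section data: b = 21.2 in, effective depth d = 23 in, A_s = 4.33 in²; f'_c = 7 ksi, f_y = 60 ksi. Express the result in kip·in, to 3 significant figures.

T = A_s f_y = 4.33 × 60 = 259.8 kips.
a = T/(0.85 f'_c b) = 259.8/(0.85 × 7 × 21.2) = 2.060 in.
M_n = T(d − a/2) = 259.8 × (23 − 1.03) = 5707.8 kip·in.

M_n ≈ 5710 kip·in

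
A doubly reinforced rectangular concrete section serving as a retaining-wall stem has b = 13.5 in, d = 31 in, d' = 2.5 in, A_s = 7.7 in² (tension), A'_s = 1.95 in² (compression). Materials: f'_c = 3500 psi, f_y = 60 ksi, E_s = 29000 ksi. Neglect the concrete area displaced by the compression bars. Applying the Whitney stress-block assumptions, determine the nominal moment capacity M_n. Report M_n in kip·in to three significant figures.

Assume both steels yield.
a = (A_s − A'_s) f_y/(0.85 f'_c b) = (7.7 − 1.95) × 60/(0.85 × 3.5 × 13.5) = 8.590 in.
c = a/β₁ = 8.590/0.85 = 10.106 in; ε'_s = 0.003(c − d')/c = 0.0023 ≥ ε_y = 0.0021, so the compression steel yields.
M_n = (A_s − A'_s) f_y (d − a/2) + A'_s f_y (d − d') = 345 × (31 − 4.295) + 117 × (31 − 2.5) = 9213.2 + 3334.5 = 12547.7 kip·in.

M_n ≈ 12500 kip·in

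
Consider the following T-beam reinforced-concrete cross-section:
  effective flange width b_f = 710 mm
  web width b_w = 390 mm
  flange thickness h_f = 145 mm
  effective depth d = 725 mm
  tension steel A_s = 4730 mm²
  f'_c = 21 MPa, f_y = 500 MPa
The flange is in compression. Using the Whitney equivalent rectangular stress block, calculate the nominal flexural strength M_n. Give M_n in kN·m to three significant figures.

Tension: T = A_s f_y = 4730 × 500 = 2365000 N.
Try a within the flange: a = T/(0.85 f'_c b_f) = 2365000/(0.85 × 21 × 710) = 186.61 mm.
a = 186.61 > h_f = 145 mm: the block extends into the web. Split into flange-overhang and web parts.
C_f = 0.85 f'_c (b_f − b_w) h_f = 0.85 × 21 × (710 − 390) × 145 = 828240 N.
Remaining web compression depth: a_w = (T − C_f)/(0.85 f'_c b_w) = (2365000 − 828240)/(0.85 × 21 × 390) = 220.75 mm.
M_n = C_f(d − h_f/2) + (T − C_f)(d − a_w/2) = 828240 × (725 − 72.5) + 1536760 × (725 − 110.375) = 540.43 + 944.53 = 1484.96 × 10⁶ N·mm.
M_n = 1484.96 kN·m.

M_n ≈ 1480 kN·m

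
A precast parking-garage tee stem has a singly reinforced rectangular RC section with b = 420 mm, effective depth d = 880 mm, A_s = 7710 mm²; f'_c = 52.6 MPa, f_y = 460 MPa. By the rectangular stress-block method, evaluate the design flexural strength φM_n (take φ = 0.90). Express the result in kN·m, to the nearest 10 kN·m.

φM_n ≈ 2510 kN·m

T = A_s f_y = 7710 × 460 = 3546600 N = 3546.6 kN.
From C = T: a = T/(0.85 f'_c b) = 3546600/(0.85 × 52.6 × 420) = 188.87 mm.
M_n = T(d − a/2) = 3546.6 kN × (880 − 94.435) mm = 2786.08 kN·m.
φM_n = 0.90 × 2786.08 = 2507.47 kN·m.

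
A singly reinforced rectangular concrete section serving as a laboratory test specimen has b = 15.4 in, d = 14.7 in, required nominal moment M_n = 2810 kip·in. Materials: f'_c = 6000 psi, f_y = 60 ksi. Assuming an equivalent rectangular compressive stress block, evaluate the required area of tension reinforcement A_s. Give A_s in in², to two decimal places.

A_s ≈ 3.51 in²

From M_n = 0.85 f'_c a b (d − a/2):
a = d − √(d² − 2M_n/(0.85 f'_c b)) = 14.7 − √(14.7² − 2 × 2810/(0.85 × 6 × 15.4)) = 2.678 in.
A_s = 0.85 f'_c a b / f_y = 0.85 × 6 × 2.678 × 15.4 / 60 = 3.506 in².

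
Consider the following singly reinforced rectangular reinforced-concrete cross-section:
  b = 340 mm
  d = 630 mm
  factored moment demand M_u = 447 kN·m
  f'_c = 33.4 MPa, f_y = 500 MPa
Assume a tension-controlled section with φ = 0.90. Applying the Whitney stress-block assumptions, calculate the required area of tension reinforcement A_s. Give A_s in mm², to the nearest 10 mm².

M_n = M_u/φ = 447/0.90 = 496.667 kN·m.
With M_n = 0.85 f'_c a b (d − a/2), solve the quadratic for a:
a = d − √(d² − 2M_n/(0.85 f'_c b)) = 630 − √(630² − 2 × 496.667×10⁶/(0.85 × 33.4 × 340)) = 87.79 mm.
A_s = 0.85 f'_c a b / f_y = 0.85 × 33.4 × 87.79 × 340 / 500 = 1694.8 mm².

A_s ≈ 1690 mm²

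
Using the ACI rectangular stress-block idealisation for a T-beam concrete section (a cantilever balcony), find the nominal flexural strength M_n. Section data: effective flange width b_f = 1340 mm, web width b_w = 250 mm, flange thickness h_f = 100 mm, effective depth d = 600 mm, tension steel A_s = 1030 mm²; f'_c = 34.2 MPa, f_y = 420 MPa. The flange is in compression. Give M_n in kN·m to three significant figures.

M_n ≈ 257 kN·m

Tension: T = A_s f_y = 1030 × 420 = 432600 N.
Try a within the flange: a = T/(0.85 f'_c b_f) = 432600/(0.85 × 34.2 × 1340) = 11.11 mm.
Since a = 11.11 ≤ h_f = 100 mm, the stress block lies entirely in the flange; analyse as a rectangular beam of width b_f.
M_n = T(d − a/2) = 432600 × (600 − 5.555) = 257.16 × 10⁶ N·mm.
M_n = 257.16 kN·m.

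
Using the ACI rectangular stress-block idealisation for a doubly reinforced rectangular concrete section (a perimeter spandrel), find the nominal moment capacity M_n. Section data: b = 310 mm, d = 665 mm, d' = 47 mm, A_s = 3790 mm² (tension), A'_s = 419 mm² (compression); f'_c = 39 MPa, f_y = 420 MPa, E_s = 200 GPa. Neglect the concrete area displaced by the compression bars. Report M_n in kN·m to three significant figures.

M_n ≈ 953 kN·m

Assume both tension and compression steel yield.
Net tension couple steel: A_s − A'_s = 3371 mm².
a = (A_s − A'_s) f_y / (0.85 f'_c b) = 1415820/(0.85 × 39 × 310) = 137.77 mm.
c = a/β₁ = 137.77/0.771 = 178.69 mm; ε'_s = 0.003(c − d')/c = 0.0022 ≥ f_y/E_s = 0.0021, so compression steel does yield.
M_n = (A_s − A'_s) f_y (d − a/2) + A'_s f_y (d − d') = [1415820 × (665 − 68.885) + 175980 × (665 − 47)] × 10⁻⁶ = 843.99 + 108.76 = 952.75 kN·m.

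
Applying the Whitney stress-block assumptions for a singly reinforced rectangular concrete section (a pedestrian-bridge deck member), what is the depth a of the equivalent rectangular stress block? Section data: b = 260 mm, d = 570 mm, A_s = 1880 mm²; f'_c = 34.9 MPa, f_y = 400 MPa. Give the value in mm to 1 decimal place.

a ≈ 97.5 mm

T = A_s f_y = 1880 × 400 = 752000 N = 752 kN.
Setting C = 0.85 f'_c a b equal to T: a = 752000/(0.85 × 34.9 × 260) = 97.5 mm.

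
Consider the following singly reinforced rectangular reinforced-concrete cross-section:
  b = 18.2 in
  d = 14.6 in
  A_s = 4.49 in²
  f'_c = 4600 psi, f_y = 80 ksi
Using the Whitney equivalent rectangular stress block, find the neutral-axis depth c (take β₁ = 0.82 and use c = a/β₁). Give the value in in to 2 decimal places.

T = A_s f_y = 4.49 × 80 = 359.2 kips.
a = T/(0.85 f'_c b) = 359.2/(0.85 × 4.6 × 18.2) = 5.0476 in.
With β₁ = 0.82, c = a/β₁ = 5.0476/0.82 = 6.16 in.

c ≈ 6.16 in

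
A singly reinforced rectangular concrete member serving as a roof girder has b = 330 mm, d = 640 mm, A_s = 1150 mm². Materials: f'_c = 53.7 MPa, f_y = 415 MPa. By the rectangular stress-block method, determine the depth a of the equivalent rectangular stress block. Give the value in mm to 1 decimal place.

T = A_s f_y = 1150 × 415 = 477250 N = 477.25 kN.
Setting C = 0.85 f'_c a b equal to T: a = 477250/(0.85 × 53.7 × 330) = 31.7 mm.

a ≈ 31.7 mm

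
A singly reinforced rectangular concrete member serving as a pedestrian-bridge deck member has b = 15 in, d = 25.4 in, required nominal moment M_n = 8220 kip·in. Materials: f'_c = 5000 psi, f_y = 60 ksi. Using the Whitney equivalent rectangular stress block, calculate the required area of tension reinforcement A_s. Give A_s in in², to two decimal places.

From M_n = 0.85 f'_c a b (d − a/2):
a = d − √(d² − 2M_n/(0.85 f'_c b)) = 25.4 − √(25.4² − 2 × 8220/(0.85 × 5 × 15)) = 5.721 in.
A_s = 0.85 f'_c a b / f_y = 0.85 × 5 × 5.721 × 15 / 60 = 6.079 in².

A_s ≈ 6.08 in²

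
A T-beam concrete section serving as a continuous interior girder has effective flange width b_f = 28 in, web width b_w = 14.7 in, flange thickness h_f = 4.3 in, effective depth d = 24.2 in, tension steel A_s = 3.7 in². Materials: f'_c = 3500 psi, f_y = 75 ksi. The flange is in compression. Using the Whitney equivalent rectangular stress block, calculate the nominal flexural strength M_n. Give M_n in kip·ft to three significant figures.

M_n ≈ 521 kip·ft

Tension: T = A_s f_y = 3.7 × 75 = 277.5 kips.
Try a within the flange: a = T/(0.85 f'_c b_f) = 277.5/(0.85 × 3.5 × 28) = 3.331 in.
Since a = 3.331 ≤ h_f = 4.3 in, the stress block lies entirely in the flange; analyse as a rectangular beam of width b_f.
M_n = T(d − a/2) = 277.5 × (24.2 − 1.6655) = 6253.3 kip·in.
M_n = 6253.3/12 = 521.11 kip·ft.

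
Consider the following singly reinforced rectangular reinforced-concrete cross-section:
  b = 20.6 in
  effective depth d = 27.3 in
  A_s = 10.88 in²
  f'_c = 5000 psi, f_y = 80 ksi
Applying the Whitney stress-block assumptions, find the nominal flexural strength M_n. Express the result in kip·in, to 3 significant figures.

T = A_s f_y = 10.88 × 80 = 870.4 kips.
a = T/(0.85 f'_c b) = 870.4/(0.85 × 5 × 20.6) = 9.942 in.
M_n = T(d − a/2) = 870.4 × (27.3 − 4.971) = 19435.2 kip·in.

M_n ≈ 19400 kip·in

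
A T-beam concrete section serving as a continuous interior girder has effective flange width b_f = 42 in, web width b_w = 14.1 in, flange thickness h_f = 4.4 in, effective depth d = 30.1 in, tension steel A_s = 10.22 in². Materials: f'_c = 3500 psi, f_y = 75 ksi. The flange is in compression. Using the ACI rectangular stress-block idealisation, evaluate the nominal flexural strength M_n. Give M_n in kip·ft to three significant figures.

M_n ≈ 1700 kip·ft

Tension: T = A_s f_y = 10.22 × 75 = 766.5 kips.
Try a within the flange: a = T/(0.85 f'_c b_f) = 766.5/(0.85 × 3.5 × 42) = 6.134 in.
a = 6.134 > h_f = 4.4 in: the block extends into the web. Split into flange-overhang and web parts.
C_f = 0.85 f'_c (b_f − b_w) h_f = 0.85 × 3.5 × (42 − 14.1) × 4.4 = 365.2 kips.
Remaining web compression depth: a_w = (T − C_f)/(0.85 f'_c b_w) = (766.5 − 365.2)/(0.85 × 3.5 × 14.1) = 9.567 in.
M_n = C_f(d − h_f/2) + (T − C_f)(d − a_w/2) = 365.2 × (30.1 − 2.2) + 401.3 × (30.1 − 4.7835) = 10189.1 + 10159.5 = 20348.6 kip·in.
M_n = 20348.6/12 = 1695.72 kip·ft.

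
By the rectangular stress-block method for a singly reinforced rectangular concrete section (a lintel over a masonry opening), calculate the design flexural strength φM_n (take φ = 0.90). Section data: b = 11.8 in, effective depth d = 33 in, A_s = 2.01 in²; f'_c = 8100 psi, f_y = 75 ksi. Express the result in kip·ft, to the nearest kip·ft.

φM_n ≈ 363 kip·ft

T = A_s f_y = 2.01 × 75 = 150.75 kips.
a = T/(0.85 f'_c b) = 150.75/(0.85 × 8.1 × 11.8) = 1.856 in.
M_n = T(d − a/2) = 150.75 × (33 − 0.928) = 4834.9 kip·in = 4834.9/12 = 402.91 kip·ft.
φM_n = 0.90 × 402.91 = 362.62 kip·ft.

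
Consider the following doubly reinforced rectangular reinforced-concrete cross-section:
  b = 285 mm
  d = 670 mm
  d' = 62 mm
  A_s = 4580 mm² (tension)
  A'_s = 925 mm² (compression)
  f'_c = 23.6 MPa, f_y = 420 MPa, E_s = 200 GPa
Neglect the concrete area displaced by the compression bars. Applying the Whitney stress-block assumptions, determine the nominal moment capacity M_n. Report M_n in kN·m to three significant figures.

Assume both tension and compression steel yield.
Net tension couple steel: A_s − A'_s = 3655 mm².
a = (A_s − A'_s) f_y / (0.85 f'_c b) = 1535100/(0.85 × 23.6 × 285) = 268.51 mm.
c = a/β₁ = 268.51/0.85 = 315.89 mm; ε'_s = 0.003(c − d')/c = 0.0024 ≥ f_y/E_s = 0.0021, so compression steel does yield.
M_n = (A_s − A'_s) f_y (d − a/2) + A'_s f_y (d − d') = [1535100 × (670 − 134.255) + 388500 × (670 − 62)] × 10⁻⁶ = 822.42 + 236.21 = 1058.63 kN·m.

M_n ≈ 1060 kN·m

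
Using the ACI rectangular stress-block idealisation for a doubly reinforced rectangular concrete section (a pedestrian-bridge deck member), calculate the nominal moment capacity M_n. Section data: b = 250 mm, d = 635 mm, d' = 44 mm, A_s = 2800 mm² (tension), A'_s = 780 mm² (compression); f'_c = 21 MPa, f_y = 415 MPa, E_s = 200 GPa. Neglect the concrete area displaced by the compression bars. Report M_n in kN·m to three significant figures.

M_n ≈ 645 kN·m

Assume both tension and compression steel yield.
Net tension couple steel: A_s − A'_s = 2020 mm².
a = (A_s − A'_s) f_y / (0.85 f'_c b) = 838300/(0.85 × 21 × 250) = 187.85 mm.
c = a/β₁ = 187.85/0.85 = 221.00 mm; ε'_s = 0.003(c − d')/c = 0.0024 ≥ f_y/E_s = 0.0021, so compression steel does yield.
M_n = (A_s − A'_s) f_y (d − a/2) + A'_s f_y (d − d') = [838300 × (635 − 93.925) + 323700 × (635 − 44)] × 10⁻⁶ = 453.58 + 191.31 = 644.89 kN·m.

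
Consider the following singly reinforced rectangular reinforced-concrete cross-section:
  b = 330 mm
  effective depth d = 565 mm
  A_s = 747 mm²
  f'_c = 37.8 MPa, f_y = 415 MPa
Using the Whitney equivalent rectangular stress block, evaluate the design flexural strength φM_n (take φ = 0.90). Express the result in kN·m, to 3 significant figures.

φM_n ≈ 154 kN·m

T = A_s f_y = 747 × 415 = 310005 N = 310.005 kN.
From C = T: a = T/(0.85 f'_c b) = 310005/(0.85 × 37.8 × 330) = 29.24 mm.
M_n = T(d − a/2) = 310.005 kN × (565 − 14.62) mm = 170.62 kN·m.
φM_n = 0.90 × 170.62 = 153.56 kN·m.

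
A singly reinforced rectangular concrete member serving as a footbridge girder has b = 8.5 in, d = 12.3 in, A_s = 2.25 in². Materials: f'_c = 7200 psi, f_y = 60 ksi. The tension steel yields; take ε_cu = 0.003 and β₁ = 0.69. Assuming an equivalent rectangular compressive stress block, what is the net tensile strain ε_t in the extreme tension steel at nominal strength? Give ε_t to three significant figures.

ε_t ≈ 0.00681

a = A_s f_y/(0.85 f'_c b) = 2.595 in.
β₁ = 0.69, so c = a/β₁ = 2.595/0.69 = 3.761 in.
From the linear strain diagram with ε_cu = 0.003: ε_t = 0.003 (d − c)/c = 0.003 × (12.3 − 3.761)/3.761 = 0.00681.
Since ε_t ≥ 0.005, the section is tension-controlled.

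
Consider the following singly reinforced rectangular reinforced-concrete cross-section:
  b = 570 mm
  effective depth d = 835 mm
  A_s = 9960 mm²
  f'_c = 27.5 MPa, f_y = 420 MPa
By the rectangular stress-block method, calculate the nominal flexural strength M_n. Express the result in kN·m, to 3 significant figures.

T = A_s f_y = 9960 × 420 = 4183200 N = 4183.2 kN.
From C = T: a = T/(0.85 f'_c b) = 4183200/(0.85 × 27.5 × 570) = 313.97 mm.
M_n = T(d − a/2) = 4183.2 kN × (835 − 156.985) mm = 2836.27 kN·m.

M_n ≈ 2840 kN·m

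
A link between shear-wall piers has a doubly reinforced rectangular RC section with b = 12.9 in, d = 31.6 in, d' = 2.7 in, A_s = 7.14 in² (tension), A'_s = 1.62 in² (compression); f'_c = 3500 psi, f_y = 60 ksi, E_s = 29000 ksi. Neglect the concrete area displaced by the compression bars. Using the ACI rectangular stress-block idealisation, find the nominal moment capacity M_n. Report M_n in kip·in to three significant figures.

Assume both steels yield.
a = (A_s − A'_s) f_y/(0.85 f'_c b) = (7.14 − 1.62) × 60/(0.85 × 3.5 × 12.9) = 8.630 in.
c = a/β₁ = 8.630/0.85 = 10.153 in; ε'_s = 0.003(c − d')/c = 0.0022 ≥ ε_y = 0.0021, so the compression steel yields.
M_n = (A_s − A'_s) f_y (d − a/2) + A'_s f_y (d − d') = 331.2 × (31.6 − 4.315) + 97.2 × (31.6 − 2.7) = 9036.8 + 2809.1 = 11845.9 kip·in.

M_n ≈ 11800 kip·in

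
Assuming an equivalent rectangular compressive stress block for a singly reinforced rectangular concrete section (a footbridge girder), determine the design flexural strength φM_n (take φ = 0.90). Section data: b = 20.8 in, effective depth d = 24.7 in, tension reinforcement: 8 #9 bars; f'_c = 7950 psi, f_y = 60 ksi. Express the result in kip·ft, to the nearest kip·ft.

φM_n ≈ 828 kip·ft

A_s = 8 × 1 = 8 in².
T = A_s f_y = 8 × 60 = 480 kips.
a = T/(0.85 f'_c b) = 480/(0.85 × 7.95 × 20.8) = 3.415 in.
M_n = T(d − a/2) = 480 × (24.7 − 1.7075) = 11036.4 kip·in = 11036.4/12 = 919.70 kip·ft.
φM_n = 0.90 × 919.70 = 827.73 kip·ft.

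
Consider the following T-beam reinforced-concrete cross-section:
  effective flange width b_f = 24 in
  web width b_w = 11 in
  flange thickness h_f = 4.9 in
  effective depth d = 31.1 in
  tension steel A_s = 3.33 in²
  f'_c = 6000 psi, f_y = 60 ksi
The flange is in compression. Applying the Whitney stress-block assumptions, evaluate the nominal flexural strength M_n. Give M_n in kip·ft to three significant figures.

M_n ≈ 504 kip·ft

Tension: T = A_s f_y = 3.33 × 60 = 199.8 kips.
Try a within the flange: a = T/(0.85 f'_c b_f) = 199.8/(0.85 × 6 × 24) = 1.632 in.
Since a = 1.632 ≤ h_f = 4.9 in, the stress block lies entirely in the flange; analyse as a rectangular beam of width b_f.
M_n = T(d − a/2) = 199.8 × (31.1 − 0.816) = 6050.7 kip·in.
M_n = 6050.7/12 = 504.23 kip·ft.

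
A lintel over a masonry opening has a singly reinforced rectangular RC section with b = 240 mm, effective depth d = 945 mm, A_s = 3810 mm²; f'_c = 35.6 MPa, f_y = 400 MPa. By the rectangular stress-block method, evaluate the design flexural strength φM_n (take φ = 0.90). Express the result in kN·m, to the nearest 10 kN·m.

T = A_s f_y = 3810 × 400 = 1524000 N = 1524 kN.
From C = T: a = T/(0.85 f'_c b) = 1524000/(0.85 × 35.6 × 240) = 209.85 mm.
M_n = T(d − a/2) = 1524 kN × (945 − 104.925) mm = 1280.27 kN·m.
φM_n = 0.90 × 1280.27 = 1152.24 kN·m.

φM_n ≈ 1150 kN·m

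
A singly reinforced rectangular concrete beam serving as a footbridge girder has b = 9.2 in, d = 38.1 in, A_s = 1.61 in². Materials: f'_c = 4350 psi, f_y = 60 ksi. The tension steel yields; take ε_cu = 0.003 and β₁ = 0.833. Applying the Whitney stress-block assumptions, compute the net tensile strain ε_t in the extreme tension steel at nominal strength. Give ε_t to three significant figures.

ε_t ≈ 0.0305

a = A_s f_y/(0.85 f'_c b) = 2.840 in.
β₁ = 0.833, so c = a/β₁ = 2.840/0.833 = 3.409 in.
From the linear strain diagram with ε_cu = 0.003: ε_t = 0.003 (d − c)/c = 0.003 × (38.1 − 3.409)/3.409 = 0.0305.
Since ε_t ≥ 0.005, the section is tension-controlled.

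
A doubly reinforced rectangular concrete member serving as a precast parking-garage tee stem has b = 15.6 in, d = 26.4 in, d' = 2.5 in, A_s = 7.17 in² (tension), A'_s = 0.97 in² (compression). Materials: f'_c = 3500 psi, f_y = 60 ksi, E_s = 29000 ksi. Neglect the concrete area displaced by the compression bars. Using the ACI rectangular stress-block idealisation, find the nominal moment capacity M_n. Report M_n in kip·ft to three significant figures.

M_n ≈ 810 kip·ft

Assume both steels yield.
a = (A_s − A'_s) f_y/(0.85 f'_c b) = (7.17 − 0.97) × 60/(0.85 × 3.5 × 15.6) = 8.016 in.
c = a/β₁ = 8.016/0.85 = 9.431 in; ε'_s = 0.003(c − d')/c = 0.0022 ≥ ε_y = 0.0021, so the compression steel yields.
M_n = (A_s − A'_s) f_y (d − a/2) + A'_s f_y (d − d') = 372 × (26.4 − 4.008) + 58.2 × (26.4 − 2.5) = 8329.8 + 1391.0 = 9720.8 kip·in = 9720.8/12 = 810.07 kip·ft.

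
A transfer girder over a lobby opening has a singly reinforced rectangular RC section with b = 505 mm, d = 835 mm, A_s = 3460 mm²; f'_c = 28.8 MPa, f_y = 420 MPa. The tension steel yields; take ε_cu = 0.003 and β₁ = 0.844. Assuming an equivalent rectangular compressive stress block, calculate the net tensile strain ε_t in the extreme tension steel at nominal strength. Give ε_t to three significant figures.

a = A_s f_y/(0.85 f'_c b) = 117.55 mm.
β₁ = 0.844, so c = a/β₁ = 117.55/0.844 = 139.28 mm.
From the linear strain diagram with ε_cu = 0.003: ε_t = 0.003 (d − c)/c = 0.003 × (835 − 139.28)/139.28 = 0.0150.
Since ε_t ≥ 0.005, the section is tension-controlled.

ε_t ≈ 0.0150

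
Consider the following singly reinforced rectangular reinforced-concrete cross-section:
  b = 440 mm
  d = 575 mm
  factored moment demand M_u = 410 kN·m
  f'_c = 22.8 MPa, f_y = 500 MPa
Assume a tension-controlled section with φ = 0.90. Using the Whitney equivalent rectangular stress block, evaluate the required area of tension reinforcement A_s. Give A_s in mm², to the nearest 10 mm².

M_n = M_u/φ = 410/0.90 = 455.556 kN·m.
With M_n = 0.85 f'_c a b (d − a/2), solve the quadratic for a:
a = d − √(d² − 2M_n/(0.85 f'_c b)) = 575 − √(575² − 2 × 455.556×10⁶/(0.85 × 22.8 × 440)) = 101.95 mm.
A_s = 0.85 f'_c a b / f_y = 0.85 × 22.8 × 101.95 × 440 / 500 = 1738.7 mm².

A_s ≈ 1740 mm²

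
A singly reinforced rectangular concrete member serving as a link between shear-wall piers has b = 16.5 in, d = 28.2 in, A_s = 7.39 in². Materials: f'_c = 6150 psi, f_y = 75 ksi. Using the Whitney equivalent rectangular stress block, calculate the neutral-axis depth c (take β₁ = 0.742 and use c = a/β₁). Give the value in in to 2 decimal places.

T = A_s f_y = 7.39 × 75 = 554.25 kips.
a = T/(0.85 f'_c b) = 554.25/(0.85 × 6.15 × 16.5) = 6.4258 in.
With β₁ = 0.742, c = a/β₁ = 6.4258/0.742 = 8.66 in.

c ≈ 8.66 in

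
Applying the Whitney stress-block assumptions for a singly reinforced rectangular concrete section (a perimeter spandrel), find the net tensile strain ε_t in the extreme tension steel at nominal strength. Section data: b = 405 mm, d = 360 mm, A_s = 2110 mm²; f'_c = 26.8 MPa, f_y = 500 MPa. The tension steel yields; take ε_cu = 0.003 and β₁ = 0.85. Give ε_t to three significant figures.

a = A_s f_y/(0.85 f'_c b) = 114.35 mm.
β₁ = 0.85, so c = a/β₁ = 114.35/0.85 = 134.53 mm.
From the linear strain diagram with ε_cu = 0.003: ε_t = 0.003 (d − c)/c = 0.003 × (360 − 134.53)/134.53 = 0.00503.
Since ε_t ≥ 0.005, the section is tension-controlled.

ε_t ≈ 0.00503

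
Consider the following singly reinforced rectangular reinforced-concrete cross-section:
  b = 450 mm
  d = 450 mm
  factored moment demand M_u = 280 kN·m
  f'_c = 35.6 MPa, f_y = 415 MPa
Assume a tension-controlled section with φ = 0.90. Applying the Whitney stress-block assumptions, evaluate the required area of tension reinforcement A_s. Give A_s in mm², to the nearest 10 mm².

M_n = M_u/φ = 280/0.90 = 311.111 kN·m.
With M_n = 0.85 f'_c a b (d − a/2), solve the quadratic for a:
a = d − √(d² − 2M_n/(0.85 f'_c b)) = 450 − √(450² − 2 × 311.111×10⁶/(0.85 × 35.6 × 450)) = 54.01 mm.
A_s = 0.85 f'_c a b / f_y = 0.85 × 35.6 × 54.01 × 450 / 415 = 1772.2 mm².

A_s ≈ 1770 mm²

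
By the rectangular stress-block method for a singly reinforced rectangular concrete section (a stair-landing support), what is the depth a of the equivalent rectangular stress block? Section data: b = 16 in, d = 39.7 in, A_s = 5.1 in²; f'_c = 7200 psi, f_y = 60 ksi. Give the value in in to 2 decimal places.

a ≈ 3.13 in

T = A_s f_y = 5.1 × 60 = 306 kips.
a = T/(0.85 f'_c b) = 306/(0.85 × 7.2 × 16) = 3.13 in.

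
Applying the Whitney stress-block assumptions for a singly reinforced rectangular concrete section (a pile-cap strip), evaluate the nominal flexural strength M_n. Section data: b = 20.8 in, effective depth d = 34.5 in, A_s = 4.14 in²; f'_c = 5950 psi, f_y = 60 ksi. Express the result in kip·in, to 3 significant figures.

M_n ≈ 8280 kip·in

T = A_s f_y = 4.14 × 60 = 248.4 kips.
a = T/(0.85 f'_c b) = 248.4/(0.85 × 5.95 × 20.8) = 2.361 in.
M_n = T(d − a/2) = 248.4 × (34.5 − 1.1805) = 8276.6 kip·in.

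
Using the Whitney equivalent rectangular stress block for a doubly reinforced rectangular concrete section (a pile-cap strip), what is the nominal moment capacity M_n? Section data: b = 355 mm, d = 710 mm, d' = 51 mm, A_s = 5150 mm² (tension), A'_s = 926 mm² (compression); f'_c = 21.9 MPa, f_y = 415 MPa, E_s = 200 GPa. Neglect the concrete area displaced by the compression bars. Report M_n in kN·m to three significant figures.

Assume both tension and compression steel yield.
Net tension couple steel: A_s − A'_s = 4224 mm².
a = (A_s − A'_s) f_y / (0.85 f'_c b) = 1752960/(0.85 × 21.9 × 355) = 265.27 mm.
c = a/β₁ = 265.27/0.85 = 312.08 mm; ε'_s = 0.003(c − d')/c = 0.0025 ≥ f_y/E_s = 0.0021, so compression steel does yield.
M_n = (A_s − A'_s) f_y (d − a/2) + A'_s f_y (d − d') = [1752960 × (710 − 132.635) + 384290 × (710 − 51)] × 10⁻⁶ = 1012.10 + 253.25 = 1265.35 kN·m.

M_n ≈ 1270 kN·m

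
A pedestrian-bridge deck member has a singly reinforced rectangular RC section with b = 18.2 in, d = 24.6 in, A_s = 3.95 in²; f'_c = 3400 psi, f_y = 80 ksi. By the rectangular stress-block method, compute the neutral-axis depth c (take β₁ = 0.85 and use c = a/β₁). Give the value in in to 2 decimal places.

T = A_s f_y = 3.95 × 80 = 316 kips.
a = T/(0.85 f'_c b) = 316/(0.85 × 3.4 × 18.2) = 6.0078 in.
With β₁ = 0.85, c = a/β₁ = 6.0078/0.85 = 7.07 in.

c ≈ 7.07 in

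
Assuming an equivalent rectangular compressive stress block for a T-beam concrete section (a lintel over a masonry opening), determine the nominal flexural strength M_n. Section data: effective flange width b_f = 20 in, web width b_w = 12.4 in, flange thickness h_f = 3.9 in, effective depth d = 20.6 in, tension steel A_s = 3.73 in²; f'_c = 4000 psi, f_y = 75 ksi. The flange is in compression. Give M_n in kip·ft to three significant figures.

Tension: T = A_s f_y = 3.73 × 75 = 279.75 kips.
Try a within the flange: a = T/(0.85 f'_c b_f) = 279.75/(0.85 × 4 × 20) = 4.114 in.
a = 4.114 > h_f = 3.9 in: the block extends into the web. Split into flange-overhang and web parts.
C_f = 0.85 f'_c (b_f − b_w) h_f = 0.85 × 4 × (20 − 12.4) × 3.9 = 100.8 kips.
Remaining web compression depth: a_w = (T − C_f)/(0.85 f'_c b_w) = (279.75 − 100.8)/(0.85 × 4 × 12.4) = 4.245 in.
M_n = C_f(d − h_f/2) + (T − C_f)(d − a_w/2) = 100.8 × (20.6 − 1.95) + 178.95 × (20.6 − 2.1225) = 1879.9 + 3306.5 = 5186.4 kip·in.
M_n = 5186.4/12 = 432.20 kip·ft.

M_n ≈ 432 kip·ft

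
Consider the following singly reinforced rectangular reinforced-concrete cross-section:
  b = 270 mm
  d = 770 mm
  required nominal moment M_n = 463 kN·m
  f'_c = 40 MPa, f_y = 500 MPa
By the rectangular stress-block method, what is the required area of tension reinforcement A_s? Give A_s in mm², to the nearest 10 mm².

A_s ≈ 1260 mm²

With M_n = 0.85 f'_c a b (d − a/2), solve the quadratic for a:
a = d − √(d² − 2M_n/(0.85 f'_c b)) = 770 − √(770² − 2 × 463×10⁶/(0.85 × 40 × 270)) = 68.55 mm.
A_s = 0.85 f'_c a b / f_y = 0.85 × 40 × 68.55 × 270 / 500 = 1258.6 mm².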